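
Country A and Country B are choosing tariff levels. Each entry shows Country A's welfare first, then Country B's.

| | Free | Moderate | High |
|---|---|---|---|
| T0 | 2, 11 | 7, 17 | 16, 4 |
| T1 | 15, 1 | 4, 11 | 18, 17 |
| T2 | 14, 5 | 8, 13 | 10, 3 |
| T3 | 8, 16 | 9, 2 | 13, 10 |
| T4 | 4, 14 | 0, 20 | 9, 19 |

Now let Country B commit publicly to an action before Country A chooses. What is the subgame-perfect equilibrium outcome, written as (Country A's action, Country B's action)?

(T1, High)

Work backward from Country A's decision.
- Free → Country A plays T1 (best of 2, 15, 14, 8, 4); Country B gets 1.
- Moderate → Country A plays T3 (best of 7, 4, 8, 9, 0); Country B gets 2.
- High → Country A plays T1 (best of 16, 18, 10, 13, 9); Country B gets 17.
Country B's induced payoffs are 1, 2, 17, so Country B commits to High. Subgame-perfect outcome: (T1, High) with payoffs (18, 17).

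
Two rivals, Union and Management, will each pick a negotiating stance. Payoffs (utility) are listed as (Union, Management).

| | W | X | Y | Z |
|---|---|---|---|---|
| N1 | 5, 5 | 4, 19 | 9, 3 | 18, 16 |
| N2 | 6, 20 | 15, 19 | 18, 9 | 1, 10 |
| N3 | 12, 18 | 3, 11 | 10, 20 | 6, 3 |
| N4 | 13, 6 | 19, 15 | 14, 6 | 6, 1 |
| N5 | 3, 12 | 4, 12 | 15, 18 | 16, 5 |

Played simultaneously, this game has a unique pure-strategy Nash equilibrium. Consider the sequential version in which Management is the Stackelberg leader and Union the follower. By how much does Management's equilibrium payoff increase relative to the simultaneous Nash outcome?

Solve by backward induction (Management leads).
- W → Union plays N4 (best of 5, 6, 12, 13, 3); Management gets 6.
- X → Union plays N4 (best of 4, 15, 3, 19, 4); Management gets 15.
- Y → Union plays N2 (best of 9, 18, 10, 14, 15); Management gets 9.
- Z → Union plays N1 (best of 18, 1, 6, 6, 16); Management gets 16.
Maximizing over 6, 15, 9, 16, Management chooses Z. Subgame-perfect outcome: (N1, Z) with payoffs (18, 16).
For the simultaneous game, intersect best replies.
Union's best replies: W→N4; X→N4; Y→N2; Z→N1.
Management's best replies: N1→X; N2→W; N3→Y; N4→X; N5→Y.
The unique mutual best reply is (N4, X), giving (19, 15).
Management's commitment gain: 16 − 15 = 1.

1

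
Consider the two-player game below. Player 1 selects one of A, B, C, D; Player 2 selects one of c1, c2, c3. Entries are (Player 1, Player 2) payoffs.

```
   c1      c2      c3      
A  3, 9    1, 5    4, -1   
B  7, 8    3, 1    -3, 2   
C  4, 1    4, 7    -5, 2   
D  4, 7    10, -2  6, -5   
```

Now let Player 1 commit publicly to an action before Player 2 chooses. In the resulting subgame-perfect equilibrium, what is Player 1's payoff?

Player 2 best-responds to each possible Player 1 move:
- A: Player 2 compares 9, 5, -1 and picks c1; Player 1 would get 3.
- B: Player 2 compares 8, 1, 2 and picks c1; Player 1 would get 7.
- C: Player 2 compares 1, 7, 2 and picks c2; Player 1 would get 4.
- D: Player 2 compares 7, -2, -5 and picks c1; Player 1 would get 4.
Among 3, 7, 4, 4, the best is 7 at B. Subgame-perfect outcome: (B, c1) with payoffs (7, 8).

7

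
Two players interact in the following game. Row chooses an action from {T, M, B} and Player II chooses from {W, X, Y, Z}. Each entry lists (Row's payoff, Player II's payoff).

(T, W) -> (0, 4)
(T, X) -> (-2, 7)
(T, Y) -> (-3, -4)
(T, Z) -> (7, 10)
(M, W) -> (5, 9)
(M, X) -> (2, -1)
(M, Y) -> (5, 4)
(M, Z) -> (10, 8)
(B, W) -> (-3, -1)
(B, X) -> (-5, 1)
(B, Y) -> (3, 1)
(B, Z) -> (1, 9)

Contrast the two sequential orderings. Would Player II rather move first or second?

If Row leads: Player II's best replies are T→Z, M→W, B→Z; Row's induced payoffs 7, 5, 1; outcome (T, Z), payoffs (7, 10).
If Player II leads: Row's best replies are W→M, X→M, Y→M, Z→M; Player II's induced payoffs 9, -1, 4, 8; outcome (M, W), payoffs (5, 9).
Player II gets 9 moving first and 10 moving second, so Player II prefers to move second.

second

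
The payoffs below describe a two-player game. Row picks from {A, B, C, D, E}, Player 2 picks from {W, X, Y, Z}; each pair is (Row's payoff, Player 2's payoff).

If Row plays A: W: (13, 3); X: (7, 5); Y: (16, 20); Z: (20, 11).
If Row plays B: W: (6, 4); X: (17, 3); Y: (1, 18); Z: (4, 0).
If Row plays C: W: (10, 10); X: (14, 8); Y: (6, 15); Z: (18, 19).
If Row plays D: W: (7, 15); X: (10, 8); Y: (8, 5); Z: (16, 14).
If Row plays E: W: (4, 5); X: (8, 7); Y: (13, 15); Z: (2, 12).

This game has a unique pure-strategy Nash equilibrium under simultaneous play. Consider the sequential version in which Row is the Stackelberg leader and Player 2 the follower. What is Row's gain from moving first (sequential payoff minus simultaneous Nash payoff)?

2

Player 2 best-responds to each possible Row move:
- A: Player 2 compares 3, 5, 20, 11 and picks Y; Row would get 16.
- B: Player 2 compares 4, 3, 18, 0 and picks Y; Row would get 1.
- C: Player 2 compares 10, 8, 15, 19 and picks Z; Row would get 18.
- D: Player 2 compares 15, 8, 5, 14 and picks W; Row would get 7.
- E: Player 2 compares 5, 7, 15, 12 and picks Y; Row would get 13.
Among 16, 1, 18, 7, 13, the best is 18 at C. Subgame-perfect outcome: (C, Z) with payoffs (18, 19).
Under simultaneous play:
Row's best replies: W→A; X→B; Y→A; Z→A.
Player 2's best replies: A→Y; B→Y; C→Z; D→W; E→Y.
Only (A, Y) has each player best-responding; Nash payoffs (16, 20).
Row's commitment gain: 18 − 16 = 2.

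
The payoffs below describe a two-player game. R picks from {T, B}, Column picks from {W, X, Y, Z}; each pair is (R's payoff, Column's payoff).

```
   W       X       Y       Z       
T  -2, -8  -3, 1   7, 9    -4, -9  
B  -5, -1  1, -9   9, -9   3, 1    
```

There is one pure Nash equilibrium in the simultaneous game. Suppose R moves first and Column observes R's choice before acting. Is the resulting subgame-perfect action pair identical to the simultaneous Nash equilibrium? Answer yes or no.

Work backward from Column's decision.
- T: Column compares -8, 1, 9, -9 and picks Y; R would get 7.
- B: Column compares -1, -9, -9, 1 and picks Z; R would get 3.
R's induced payoffs are 7, 3, so R commits to T. Subgame-perfect outcome: (T, Y) with payoffs (7, 9).
For the simultaneous game, intersect best replies.
R's best replies: W→T; X→B; Y→B; Z→B.
Column's best replies: T→Y; B→Z.
Only (B, Z) has each player best-responding; Nash payoffs (3, 1).
Sequential outcome (T, Y) differs from the Nash profile (B, Z).

no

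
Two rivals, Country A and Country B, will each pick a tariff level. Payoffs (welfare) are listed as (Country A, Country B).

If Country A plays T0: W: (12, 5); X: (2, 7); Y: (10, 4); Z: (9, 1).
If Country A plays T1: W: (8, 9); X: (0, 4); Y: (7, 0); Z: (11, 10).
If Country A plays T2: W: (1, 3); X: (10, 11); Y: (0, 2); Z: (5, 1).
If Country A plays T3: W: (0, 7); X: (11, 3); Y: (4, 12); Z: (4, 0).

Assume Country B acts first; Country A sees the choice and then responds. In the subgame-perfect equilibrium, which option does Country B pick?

Backward induction with Country B moving first.
- W → Country A plays T0 (best of 12, 8, 1, 0); Country B gets 5.
- X → Country A plays T3 (best of 2, 0, 10, 11); Country B gets 3.
- Y → Country A plays T0 (best of 10, 7, 0, 4); Country B gets 4.
- Z → Country A plays T1 (best of 9, 11, 5, 4); Country B gets 10.
Maximizing over 5, 3, 4, 10, Country B chooses Z. Subgame-perfect outcome: (T1, Z) with payoffs (11, 10).

Z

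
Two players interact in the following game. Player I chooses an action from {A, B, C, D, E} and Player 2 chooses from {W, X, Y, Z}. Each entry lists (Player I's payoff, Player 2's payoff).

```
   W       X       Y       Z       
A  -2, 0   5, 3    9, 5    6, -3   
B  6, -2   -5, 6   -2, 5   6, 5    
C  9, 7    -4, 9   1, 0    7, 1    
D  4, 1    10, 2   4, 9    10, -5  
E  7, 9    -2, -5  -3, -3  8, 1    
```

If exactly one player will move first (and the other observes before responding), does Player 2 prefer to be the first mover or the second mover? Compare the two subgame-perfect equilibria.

If Player I leads: Player 2's best replies are A→Y, B→X, C→X, D→Y, E→W; Player I's induced payoffs 9, -5, -4, 4, 7; outcome (A, Y), payoffs (9, 5).
If Player 2 leads: Player I's best replies are W→C, X→D, Y→A, Z→D; Player 2's induced payoffs 7, 2, 5, -5; outcome (C, W), payoffs (9, 7).
Player 2 gets 7 moving first and 5 moving second, so Player 2 prefers to move first.

first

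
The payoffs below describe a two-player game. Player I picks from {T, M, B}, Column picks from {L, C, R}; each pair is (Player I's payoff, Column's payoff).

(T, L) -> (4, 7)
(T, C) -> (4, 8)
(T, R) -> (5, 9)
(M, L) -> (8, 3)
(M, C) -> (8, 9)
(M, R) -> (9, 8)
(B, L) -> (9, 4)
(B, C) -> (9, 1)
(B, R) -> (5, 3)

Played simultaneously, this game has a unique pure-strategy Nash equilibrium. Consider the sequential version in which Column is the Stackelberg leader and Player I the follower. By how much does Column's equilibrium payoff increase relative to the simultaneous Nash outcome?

4

Work backward from Player I's decision.
- L: BR = B, leader payoff 4.
- C: BR = B, leader payoff 1.
- R: BR = M, leader payoff 8.
Column's induced payoffs are 4, 1, 8, so Column commits to R. Subgame-perfect outcome: (M, R) with payoffs (9, 8).
Under simultaneous play:
Player I's best replies: L→B; C→B; R→M.
Column's best replies: T→R; M→C; B→L.
Only (B, L) has each player best-responding; Nash payoffs (9, 4).
Column's commitment gain: 8 − 4 = 4.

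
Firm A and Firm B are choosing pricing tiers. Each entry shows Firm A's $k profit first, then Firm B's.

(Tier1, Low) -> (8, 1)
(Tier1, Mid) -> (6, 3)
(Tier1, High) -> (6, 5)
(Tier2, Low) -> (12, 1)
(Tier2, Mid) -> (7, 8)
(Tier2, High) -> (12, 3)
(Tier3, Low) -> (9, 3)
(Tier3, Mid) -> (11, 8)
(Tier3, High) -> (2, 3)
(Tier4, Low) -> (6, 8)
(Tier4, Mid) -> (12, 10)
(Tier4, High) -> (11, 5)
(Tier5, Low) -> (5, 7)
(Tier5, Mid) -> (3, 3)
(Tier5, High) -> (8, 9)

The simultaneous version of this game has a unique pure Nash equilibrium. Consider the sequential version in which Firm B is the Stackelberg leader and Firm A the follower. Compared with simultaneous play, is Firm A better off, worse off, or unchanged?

unchanged

Work backward from Firm A's decision.
- Low → Firm A plays Tier2 (best of 8, 12, 9, 6, 5); Firm B gets 1.
- Mid → Firm A plays Tier4 (best of 6, 7, 11, 12, 3); Firm B gets 10.
- High → Firm A plays Tier2 (best of 6, 12, 2, 11, 8); Firm B gets 3.
Among 1, 10, 3, the best is 10 at Mid. Subgame-perfect outcome: (Tier4, Mid) with payoffs (12, 10).
For the simultaneous game, intersect best replies.
Firm A's best replies: Low→Tier2; Mid→Tier4; High→Tier2.
Firm B's best replies: Tier1→High; Tier2→Mid; Tier3→Mid; Tier4→Mid; Tier5→High.
Only (Tier4, Mid) has each player best-responding; Nash payoffs (12, 10).
Firm A earns 12 sequentially versus 12 at the Nash outcome: unchanged.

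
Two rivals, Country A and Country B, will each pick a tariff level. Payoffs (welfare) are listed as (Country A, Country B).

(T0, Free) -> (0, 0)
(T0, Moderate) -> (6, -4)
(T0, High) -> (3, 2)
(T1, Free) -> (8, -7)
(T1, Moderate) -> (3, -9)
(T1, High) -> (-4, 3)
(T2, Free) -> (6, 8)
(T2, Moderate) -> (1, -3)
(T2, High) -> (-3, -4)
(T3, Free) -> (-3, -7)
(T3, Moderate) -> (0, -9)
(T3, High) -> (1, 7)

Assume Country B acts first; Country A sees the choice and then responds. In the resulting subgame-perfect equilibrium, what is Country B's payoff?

2

Work backward from Country A's decision.
- Free → Country A plays T1 (best of 0, 8, 6, -3); Country B gets -7.
- Moderate → Country A plays T0 (best of 6, 3, 1, 0); Country B gets -4.
- High → Country A plays T0 (best of 3, -4, -3, 1); Country B gets 2.
Country B's induced payoffs are -7, -4, 2, so Country B commits to High. Subgame-perfect outcome: (T0, High) with payoffs (3, 2).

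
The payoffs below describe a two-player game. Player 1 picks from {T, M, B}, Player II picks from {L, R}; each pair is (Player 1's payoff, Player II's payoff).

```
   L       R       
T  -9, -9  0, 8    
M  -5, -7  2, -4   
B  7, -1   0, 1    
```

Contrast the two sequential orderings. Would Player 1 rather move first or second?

second

If Player 1 leads: Player II's best replies are T→R, M→R, B→R; Player 1's induced payoffs 0, 2, 0; outcome (M, R), payoffs (2, -4).
If Player II leads: Player 1's best replies are L→B, R→M; Player II's induced payoffs -1, -4; outcome (B, L), payoffs (7, -1).
Player 1 gets 2 moving first and 7 moving second, so Player 1 prefers to move second.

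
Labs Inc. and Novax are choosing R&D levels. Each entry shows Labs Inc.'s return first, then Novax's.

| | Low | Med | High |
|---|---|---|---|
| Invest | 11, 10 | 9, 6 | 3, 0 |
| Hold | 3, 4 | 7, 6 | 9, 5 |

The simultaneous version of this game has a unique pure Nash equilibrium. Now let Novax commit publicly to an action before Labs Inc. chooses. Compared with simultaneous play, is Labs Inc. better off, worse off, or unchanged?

unchanged

Work backward from Labs Inc.'s decision.
- Low: BR = Invest, leader payoff 10.
- Med: BR = Invest, leader payoff 6.
- High: BR = Hold, leader payoff 5.
Maximizing over 10, 6, 5, Novax chooses Low. Subgame-perfect outcome: (Invest, Low) with payoffs (11, 10).
Under simultaneous play:
Labs Inc.'s best replies: Low→Invest; Med→Invest; High→Hold.
Novax's best replies: Invest→Low; Hold→Med.
Only (Invest, Low) has each player best-responding; Nash payoffs (11, 10).
Labs Inc. earns 11 sequentially versus 11 at the Nash outcome: unchanged.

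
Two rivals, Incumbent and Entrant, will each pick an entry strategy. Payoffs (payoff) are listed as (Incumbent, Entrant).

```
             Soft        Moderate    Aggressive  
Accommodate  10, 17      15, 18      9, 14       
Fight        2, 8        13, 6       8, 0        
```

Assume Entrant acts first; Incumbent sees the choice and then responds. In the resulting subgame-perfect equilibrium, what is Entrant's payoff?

18

Backward induction with Entrant moving first.
- Soft: BR = Accommodate, leader payoff 17.
- Moderate: BR = Accommodate, leader payoff 18.
- Aggressive: BR = Accommodate, leader payoff 14.
Maximizing over 17, 18, 14, Entrant chooses Moderate. Subgame-perfect outcome: (Accommodate, Moderate) with payoffs (15, 18).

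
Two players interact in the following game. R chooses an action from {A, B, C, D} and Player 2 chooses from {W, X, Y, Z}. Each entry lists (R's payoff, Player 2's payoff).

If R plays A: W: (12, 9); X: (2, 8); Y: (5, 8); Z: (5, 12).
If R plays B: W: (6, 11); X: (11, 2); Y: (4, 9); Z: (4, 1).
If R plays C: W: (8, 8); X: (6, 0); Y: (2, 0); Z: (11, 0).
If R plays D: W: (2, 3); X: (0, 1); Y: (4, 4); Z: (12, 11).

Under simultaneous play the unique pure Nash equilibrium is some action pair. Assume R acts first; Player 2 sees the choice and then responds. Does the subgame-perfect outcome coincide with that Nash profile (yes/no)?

Backward induction with R moving first.
- A → Player 2 plays Z (best of 9, 8, 8, 12); R gets 5.
- B → Player 2 plays W (best of 11, 2, 9, 1); R gets 6.
- C → Player 2 plays W (best of 8, 0, 0, 0); R gets 8.
- D → Player 2 plays Z (best of 3, 1, 4, 11); R gets 12.
Maximizing over 5, 6, 8, 12, R chooses D. Subgame-perfect outcome: (D, Z) with payoffs (12, 11).
Now find the simultaneous Nash equilibrium.
R's best replies: W→A; X→B; Y→A; Z→D.
Player 2's best replies: A→Z; B→W; C→W; D→Z.
Only (D, Z) has each player best-responding; Nash payoffs (12, 11).
Sequential outcome (D, Z) coincides with the Nash profile (D, Z).

yes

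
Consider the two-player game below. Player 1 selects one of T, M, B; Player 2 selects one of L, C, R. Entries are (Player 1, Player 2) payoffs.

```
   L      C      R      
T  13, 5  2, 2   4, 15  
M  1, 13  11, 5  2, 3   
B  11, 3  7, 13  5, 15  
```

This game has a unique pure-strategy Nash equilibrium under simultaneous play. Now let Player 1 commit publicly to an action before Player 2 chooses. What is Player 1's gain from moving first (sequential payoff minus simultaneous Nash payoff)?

Solve by backward induction (Player 1 leads).
- T: BR = R, leader payoff 4.
- M: BR = L, leader payoff 1.
- B: BR = R, leader payoff 5.
Among 4, 1, 5, the best is 5 at B. Subgame-perfect outcome: (B, R) with payoffs (5, 15).
Now find the simultaneous Nash equilibrium.
Player 1's best replies: L→T; C→M; R→B.
Player 2's best replies: T→R; M→L; B→R.
The unique mutual best reply is (B, R), giving (5, 15).
Player 1's commitment gain: 5 − 5 = 0.

0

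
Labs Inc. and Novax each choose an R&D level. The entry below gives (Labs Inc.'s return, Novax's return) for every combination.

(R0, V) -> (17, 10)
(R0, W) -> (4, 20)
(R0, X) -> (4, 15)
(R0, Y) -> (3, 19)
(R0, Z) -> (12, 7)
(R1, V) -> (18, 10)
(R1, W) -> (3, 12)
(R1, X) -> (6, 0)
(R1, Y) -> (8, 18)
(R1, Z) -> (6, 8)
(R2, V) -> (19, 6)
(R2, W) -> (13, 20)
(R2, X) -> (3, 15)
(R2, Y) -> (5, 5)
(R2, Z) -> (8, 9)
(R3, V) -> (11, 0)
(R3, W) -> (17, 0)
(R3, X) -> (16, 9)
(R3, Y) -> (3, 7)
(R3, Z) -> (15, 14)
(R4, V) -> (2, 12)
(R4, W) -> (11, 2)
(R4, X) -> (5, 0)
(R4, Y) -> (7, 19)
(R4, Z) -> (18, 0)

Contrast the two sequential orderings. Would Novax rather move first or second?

first

If Labs Inc. leads: Novax's best replies are R0→W, R1→Y, R2→W, R3→Z, R4→Y; Labs Inc.'s induced payoffs 4, 8, 13, 15, 7; outcome (R3, Z), payoffs (15, 14).
If Novax leads: Labs Inc.'s best replies are V→R2, W→R3, X→R3, Y→R1, Z→R4; Novax's induced payoffs 6, 0, 9, 18, 0; outcome (R1, Y), payoffs (8, 18).
Novax gets 18 moving first and 14 moving second, so Novax prefers to move first.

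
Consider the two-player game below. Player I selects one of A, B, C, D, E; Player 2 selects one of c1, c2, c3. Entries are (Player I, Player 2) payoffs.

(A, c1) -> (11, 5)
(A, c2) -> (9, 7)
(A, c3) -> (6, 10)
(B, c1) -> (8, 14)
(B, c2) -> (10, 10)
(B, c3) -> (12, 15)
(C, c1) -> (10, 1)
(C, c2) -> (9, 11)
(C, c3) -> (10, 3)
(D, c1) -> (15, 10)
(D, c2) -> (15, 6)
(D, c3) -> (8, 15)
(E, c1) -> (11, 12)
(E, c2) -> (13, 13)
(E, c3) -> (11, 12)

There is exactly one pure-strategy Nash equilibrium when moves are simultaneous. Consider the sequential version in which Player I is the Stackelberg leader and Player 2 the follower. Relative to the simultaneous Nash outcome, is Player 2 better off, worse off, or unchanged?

Backward induction with Player I moving first.
- A: BR = c3, leader payoff 6.
- B: BR = c3, leader payoff 12.
- C: BR = c2, leader payoff 9.
- D: BR = c3, leader payoff 8.
- E: BR = c2, leader payoff 13.
Maximizing over 6, 12, 9, 8, 13, Player I chooses E. Subgame-perfect outcome: (E, c2) with payoffs (13, 13).
Now find the simultaneous Nash equilibrium.
Player I's best replies: c1→D; c2→D; c3→B.
Player 2's best replies: A→c3; B→c3; C→c2; D→c3; E→c2.
The unique mutual best reply is (B, c3), giving (12, 15).
Player 2 earns 13 sequentially versus 15 at the Nash outcome: worse off.

worse off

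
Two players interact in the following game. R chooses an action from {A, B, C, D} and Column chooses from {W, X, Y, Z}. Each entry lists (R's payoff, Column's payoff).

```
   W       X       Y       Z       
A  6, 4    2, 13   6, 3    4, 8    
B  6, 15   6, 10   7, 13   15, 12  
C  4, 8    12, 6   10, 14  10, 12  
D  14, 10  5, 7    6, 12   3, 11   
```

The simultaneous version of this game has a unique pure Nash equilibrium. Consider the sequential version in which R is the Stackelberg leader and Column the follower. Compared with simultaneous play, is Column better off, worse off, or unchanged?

Column best-responds to each possible R move:
- A → Column plays X (best of 4, 13, 3, 8); R gets 2.
- B → Column plays W (best of 15, 10, 13, 12); R gets 6.
- C → Column plays Y (best of 8, 6, 14, 12); R gets 10.
- D → Column plays Y (best of 10, 7, 12, 11); R gets 6.
R's induced payoffs are 2, 6, 10, 6, so R commits to C. Subgame-perfect outcome: (C, Y) with payoffs (10, 14).
For the simultaneous game, intersect best replies.
R's best replies: W→D; X→C; Y→C; Z→B.
Column's best replies: A→X; B→W; C→Y; D→Y.
Only (C, Y) has each player best-responding; Nash payoffs (10, 14).
Column earns 14 sequentially versus 14 at the Nash outcome: unchanged.

unchanged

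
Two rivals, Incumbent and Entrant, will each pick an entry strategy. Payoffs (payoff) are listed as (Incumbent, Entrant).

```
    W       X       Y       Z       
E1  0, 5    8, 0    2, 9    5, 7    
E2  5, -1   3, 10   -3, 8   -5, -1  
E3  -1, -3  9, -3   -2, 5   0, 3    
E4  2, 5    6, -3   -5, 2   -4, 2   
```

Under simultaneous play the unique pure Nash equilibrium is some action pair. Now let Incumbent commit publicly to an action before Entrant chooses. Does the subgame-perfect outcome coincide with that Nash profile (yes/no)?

no

Entrant best-responds to each possible Incumbent move:
- E1: BR = Y, leader payoff 2.
- E2: BR = X, leader payoff 3.
- E3: BR = Y, leader payoff -2.
- E4: BR = W, leader payoff 2.
Incumbent's induced payoffs are 2, 3, -2, 2, so Incumbent commits to E2. Subgame-perfect outcome: (E2, X) with payoffs (3, 10).
For the simultaneous game, intersect best replies.
Incumbent's best replies: W→E2; X→E3; Y→E1; Z→E1.
Entrant's best replies: E1→Y; E2→X; E3→Y; E4→W.
The unique mutual best reply is (E1, Y), giving (2, 9).
Sequential outcome (E2, X) differs from the Nash profile (E1, Y).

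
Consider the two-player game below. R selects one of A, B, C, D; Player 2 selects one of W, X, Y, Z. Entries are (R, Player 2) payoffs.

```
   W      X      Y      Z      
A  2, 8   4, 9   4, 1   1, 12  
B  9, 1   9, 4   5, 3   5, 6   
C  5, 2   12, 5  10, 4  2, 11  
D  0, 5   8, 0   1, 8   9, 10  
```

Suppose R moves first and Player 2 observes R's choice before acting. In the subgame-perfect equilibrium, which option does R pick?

D

Player 2 best-responds to each possible R move:
- A: Player 2 compares 8, 9, 1, 12 and picks Z; R would get 1.
- B: Player 2 compares 1, 4, 3, 6 and picks Z; R would get 5.
- C: Player 2 compares 2, 5, 4, 11 and picks Z; R would get 2.
- D: Player 2 compares 5, 0, 8, 10 and picks Z; R would get 9.
Among 1, 5, 2, 9, the best is 9 at D. Subgame-perfect outcome: (D, Z) with payoffs (9, 10).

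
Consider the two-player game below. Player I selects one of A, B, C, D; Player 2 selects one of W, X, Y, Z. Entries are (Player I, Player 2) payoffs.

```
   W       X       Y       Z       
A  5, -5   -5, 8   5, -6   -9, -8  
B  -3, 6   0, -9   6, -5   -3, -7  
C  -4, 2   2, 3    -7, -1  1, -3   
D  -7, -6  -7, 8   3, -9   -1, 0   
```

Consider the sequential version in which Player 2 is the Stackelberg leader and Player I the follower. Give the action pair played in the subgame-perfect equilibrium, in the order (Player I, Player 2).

(C, X)

Work backward from Player I's decision.
- W: BR = A, leader payoff -5.
- X: BR = C, leader payoff 3.
- Y: BR = B, leader payoff -5.
- Z: BR = C, leader payoff -3.
Among -5, 3, -5, -3, the best is 3 at X. Subgame-perfect outcome: (C, X) with payoffs (2, 3).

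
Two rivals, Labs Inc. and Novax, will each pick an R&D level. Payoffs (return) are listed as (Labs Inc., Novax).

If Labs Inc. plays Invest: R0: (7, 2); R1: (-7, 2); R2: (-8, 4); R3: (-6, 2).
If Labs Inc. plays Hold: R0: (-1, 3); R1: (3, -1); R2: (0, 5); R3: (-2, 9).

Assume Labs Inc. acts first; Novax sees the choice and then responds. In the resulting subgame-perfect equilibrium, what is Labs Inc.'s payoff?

Solve by backward induction (Labs Inc. leads).
- Invest → Novax plays R2 (best of 2, 2, 4, 2); Labs Inc. gets -8.
- Hold → Novax plays R3 (best of 3, -1, 5, 9); Labs Inc. gets -2.
Labs Inc.'s induced payoffs are -8, -2, so Labs Inc. commits to Hold. Subgame-perfect outcome: (Hold, R3) with payoffs (-2, 9).

-2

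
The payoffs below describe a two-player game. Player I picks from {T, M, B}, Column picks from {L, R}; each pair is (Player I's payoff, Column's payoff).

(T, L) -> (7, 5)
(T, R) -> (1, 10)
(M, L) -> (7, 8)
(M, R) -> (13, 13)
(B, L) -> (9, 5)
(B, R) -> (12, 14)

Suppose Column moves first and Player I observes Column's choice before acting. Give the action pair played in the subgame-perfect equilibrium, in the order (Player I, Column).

(M, R)

Player I best-responds to each possible Column move:
- L: Player I compares 7, 7, 9 and picks B; Column would get 5.
- R: Player I compares 1, 13, 12 and picks M; Column would get 13.
Column's induced payoffs are 5, 13, so Column commits to R. Subgame-perfect outcome: (M, R) with payoffs (13, 13).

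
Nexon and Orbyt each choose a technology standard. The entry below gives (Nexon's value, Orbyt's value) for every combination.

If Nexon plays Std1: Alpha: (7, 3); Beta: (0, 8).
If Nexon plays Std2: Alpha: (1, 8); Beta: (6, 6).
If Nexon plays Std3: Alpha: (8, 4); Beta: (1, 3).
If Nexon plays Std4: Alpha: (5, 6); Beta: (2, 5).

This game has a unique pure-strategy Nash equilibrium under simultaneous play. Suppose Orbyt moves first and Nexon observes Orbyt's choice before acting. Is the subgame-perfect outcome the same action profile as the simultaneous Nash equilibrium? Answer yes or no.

Nexon best-responds to each possible Orbyt move:
- Alpha: BR = Std3, leader payoff 4.
- Beta: BR = Std2, leader payoff 6.
Orbyt's induced payoffs are 4, 6, so Orbyt commits to Beta. Subgame-perfect outcome: (Std2, Beta) with payoffs (6, 6).
Now find the simultaneous Nash equilibrium.
Nexon's best replies: Alpha→Std3; Beta→Std2.
Orbyt's best replies: Std1→Beta; Std2→Alpha; Std3→Alpha; Std4→Alpha.
The unique mutual best reply is (Std3, Alpha), giving (8, 4).
Sequential outcome (Std2, Beta) differs from the Nash profile (Std3, Alpha).

no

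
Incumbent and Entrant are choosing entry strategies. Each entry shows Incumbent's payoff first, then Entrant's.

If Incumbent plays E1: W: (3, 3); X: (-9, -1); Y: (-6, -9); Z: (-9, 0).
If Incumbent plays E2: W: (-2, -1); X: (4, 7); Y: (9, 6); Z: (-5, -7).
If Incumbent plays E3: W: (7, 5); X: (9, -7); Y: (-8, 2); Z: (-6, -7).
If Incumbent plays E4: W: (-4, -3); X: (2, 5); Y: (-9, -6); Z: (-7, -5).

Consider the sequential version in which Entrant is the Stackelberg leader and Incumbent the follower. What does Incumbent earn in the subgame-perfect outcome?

Backward induction with Entrant moving first.
- W: Incumbent compares 3, -2, 7, -4 and picks E3; Entrant would get 5.
- X: Incumbent compares -9, 4, 9, 2 and picks E3; Entrant would get -7.
- Y: Incumbent compares -6, 9, -8, -9 and picks E2; Entrant would get 6.
- Z: Incumbent compares -9, -5, -6, -7 and picks E2; Entrant would get -7.
Entrant's induced payoffs are 5, -7, 6, -7, so Entrant commits to Y. Subgame-perfect outcome: (E2, Y) with payoffs (9, 6).

9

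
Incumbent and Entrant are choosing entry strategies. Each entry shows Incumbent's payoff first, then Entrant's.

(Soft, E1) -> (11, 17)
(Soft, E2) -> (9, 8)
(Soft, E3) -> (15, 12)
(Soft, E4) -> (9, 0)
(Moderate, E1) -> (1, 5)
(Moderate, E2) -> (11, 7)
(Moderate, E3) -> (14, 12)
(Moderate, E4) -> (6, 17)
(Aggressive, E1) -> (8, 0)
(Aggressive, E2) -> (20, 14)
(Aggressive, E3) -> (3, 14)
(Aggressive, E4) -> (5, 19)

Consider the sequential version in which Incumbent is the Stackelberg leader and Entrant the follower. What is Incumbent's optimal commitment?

Soft

Work backward from Entrant's decision.
- Soft: Entrant compares 17, 8, 12, 0 and picks E1; Incumbent would get 11.
- Moderate: Entrant compares 5, 7, 12, 17 and picks E4; Incumbent would get 6.
- Aggressive: Entrant compares 0, 14, 14, 19 and picks E4; Incumbent would get 5.
Incumbent's induced payoffs are 11, 6, 5, so Incumbent commits to Soft. Subgame-perfect outcome: (Soft, E1) with payoffs (11, 17).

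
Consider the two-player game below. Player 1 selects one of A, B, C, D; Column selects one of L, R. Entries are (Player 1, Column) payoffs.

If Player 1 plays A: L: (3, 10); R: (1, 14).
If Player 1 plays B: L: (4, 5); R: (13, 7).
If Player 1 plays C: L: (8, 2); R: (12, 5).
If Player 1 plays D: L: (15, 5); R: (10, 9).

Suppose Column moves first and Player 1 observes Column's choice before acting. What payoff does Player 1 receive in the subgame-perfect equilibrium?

Backward induction with Column moving first.
- L: Player 1 compares 3, 4, 8, 15 and picks D; Column would get 5.
- R: Player 1 compares 1, 13, 12, 10 and picks B; Column would get 7.
Column's induced payoffs are 5, 7, so Column commits to R. Subgame-perfect outcome: (B, R) with payoffs (13, 7).

13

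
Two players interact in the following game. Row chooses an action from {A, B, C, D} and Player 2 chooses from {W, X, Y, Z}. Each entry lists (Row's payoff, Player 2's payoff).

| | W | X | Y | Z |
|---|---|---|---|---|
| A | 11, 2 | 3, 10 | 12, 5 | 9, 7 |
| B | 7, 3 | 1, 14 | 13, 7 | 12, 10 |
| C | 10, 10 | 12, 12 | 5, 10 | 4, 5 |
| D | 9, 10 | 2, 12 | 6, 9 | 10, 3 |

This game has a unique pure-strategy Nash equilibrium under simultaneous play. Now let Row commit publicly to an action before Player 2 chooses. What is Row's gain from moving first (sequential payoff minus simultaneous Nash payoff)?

0

Player 2 best-responds to each possible Row move:
- A: BR = X, leader payoff 3.
- B: BR = X, leader payoff 1.
- C: BR = X, leader payoff 12.
- D: BR = X, leader payoff 2.
Maximizing over 3, 1, 12, 2, Row chooses C. Subgame-perfect outcome: (C, X) with payoffs (12, 12).
Now find the simultaneous Nash equilibrium.
Row's best replies: W→A; X→C; Y→B; Z→B.
Player 2's best replies: A→X; B→X; C→X; D→X.
Only (C, X) has each player best-responding; Nash payoffs (12, 12).
Row's commitment gain: 12 − 12 = 0.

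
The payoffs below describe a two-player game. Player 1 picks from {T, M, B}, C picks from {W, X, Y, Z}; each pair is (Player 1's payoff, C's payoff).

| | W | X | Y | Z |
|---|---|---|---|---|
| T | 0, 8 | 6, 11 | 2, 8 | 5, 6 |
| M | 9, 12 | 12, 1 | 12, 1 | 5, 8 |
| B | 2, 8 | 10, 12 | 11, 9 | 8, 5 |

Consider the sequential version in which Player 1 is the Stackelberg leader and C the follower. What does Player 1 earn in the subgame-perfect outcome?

10

Solve by backward induction (Player 1 leads).
- T: BR = X, leader payoff 6.
- M: BR = W, leader payoff 9.
- B: BR = X, leader payoff 10.
Among 6, 9, 10, the best is 10 at B. Subgame-perfect outcome: (B, X) with payoffs (10, 12).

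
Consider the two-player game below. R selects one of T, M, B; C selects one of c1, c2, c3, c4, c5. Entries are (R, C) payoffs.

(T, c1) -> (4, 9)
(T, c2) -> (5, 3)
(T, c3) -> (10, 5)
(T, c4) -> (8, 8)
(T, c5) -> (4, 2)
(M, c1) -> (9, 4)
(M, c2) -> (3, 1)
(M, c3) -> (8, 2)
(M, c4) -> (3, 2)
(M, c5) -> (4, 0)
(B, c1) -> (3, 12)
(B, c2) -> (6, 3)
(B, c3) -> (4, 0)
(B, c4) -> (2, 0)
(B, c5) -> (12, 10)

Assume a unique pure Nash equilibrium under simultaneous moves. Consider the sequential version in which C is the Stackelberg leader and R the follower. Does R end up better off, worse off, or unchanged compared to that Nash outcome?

Backward induction with C moving first.
- c1: R compares 4, 9, 3 and picks M; C would get 4.
- c2: R compares 5, 3, 6 and picks B; C would get 3.
- c3: R compares 10, 8, 4 and picks T; C would get 5.
- c4: R compares 8, 3, 2 and picks T; C would get 8.
- c5: R compares 4, 4, 12 and picks B; C would get 10.
Maximizing over 4, 3, 5, 8, 10, C chooses c5. Subgame-perfect outcome: (B, c5) with payoffs (12, 10).
For the simultaneous game, intersect best replies.
R's best replies: c1→M; c2→B; c3→T; c4→T; c5→B.
C's best replies: T→c1; M→c1; B→c1.
Only (M, c1) has each player best-responding; Nash payoffs (9, 4).
R earns 12 sequentially versus 9 at the Nash outcome: better off.

better off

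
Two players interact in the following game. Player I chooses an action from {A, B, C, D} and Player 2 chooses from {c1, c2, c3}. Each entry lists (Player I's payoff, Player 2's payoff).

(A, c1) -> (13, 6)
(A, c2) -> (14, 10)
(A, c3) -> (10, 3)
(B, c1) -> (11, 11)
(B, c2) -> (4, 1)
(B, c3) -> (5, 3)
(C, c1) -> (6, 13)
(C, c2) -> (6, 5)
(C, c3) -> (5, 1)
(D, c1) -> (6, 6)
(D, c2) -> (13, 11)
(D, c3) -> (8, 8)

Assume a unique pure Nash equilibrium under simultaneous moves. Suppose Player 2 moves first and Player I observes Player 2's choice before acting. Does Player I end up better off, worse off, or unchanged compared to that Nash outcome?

unchanged

Work backward from Player I's decision.
- c1: BR = A, leader payoff 6.
- c2: BR = A, leader payoff 10.
- c3: BR = A, leader payoff 3.
Player 2's induced payoffs are 6, 10, 3, so Player 2 commits to c2. Subgame-perfect outcome: (A, c2) with payoffs (14, 10).
Under simultaneous play:
Player I's best replies: c1→A; c2→A; c3→A.
Player 2's best replies: A→c2; B→c1; C→c1; D→c2.
Only (A, c2) has each player best-responding; Nash payoffs (14, 10).
Player I earns 14 sequentially versus 14 at the Nash outcome: unchanged.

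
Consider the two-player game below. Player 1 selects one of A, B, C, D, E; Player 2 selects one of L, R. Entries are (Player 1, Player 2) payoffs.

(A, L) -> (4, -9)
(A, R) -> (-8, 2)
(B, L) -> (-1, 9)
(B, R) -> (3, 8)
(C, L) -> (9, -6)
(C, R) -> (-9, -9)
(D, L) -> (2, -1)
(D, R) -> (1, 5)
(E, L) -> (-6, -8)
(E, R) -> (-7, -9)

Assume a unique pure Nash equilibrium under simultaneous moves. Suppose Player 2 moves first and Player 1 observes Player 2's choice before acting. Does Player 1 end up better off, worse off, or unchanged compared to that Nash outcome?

worse off

Work backward from Player 1's decision.
- L: Player 1 compares 4, -1, 9, 2, -6 and picks C; Player 2 would get -6.
- R: Player 1 compares -8, 3, -9, 1, -7 and picks B; Player 2 would get 8.
Player 2's induced payoffs are -6, 8, so Player 2 commits to R. Subgame-perfect outcome: (B, R) with payoffs (3, 8).
Under simultaneous play:
Player 1's best replies: L→C; R→B.
Player 2's best replies: A→R; B→L; C→L; D→R; E→L.
Only (C, L) has each player best-responding; Nash payoffs (9, -6).
Player 1 earns 3 sequentially versus 9 at the Nash outcome: worse off.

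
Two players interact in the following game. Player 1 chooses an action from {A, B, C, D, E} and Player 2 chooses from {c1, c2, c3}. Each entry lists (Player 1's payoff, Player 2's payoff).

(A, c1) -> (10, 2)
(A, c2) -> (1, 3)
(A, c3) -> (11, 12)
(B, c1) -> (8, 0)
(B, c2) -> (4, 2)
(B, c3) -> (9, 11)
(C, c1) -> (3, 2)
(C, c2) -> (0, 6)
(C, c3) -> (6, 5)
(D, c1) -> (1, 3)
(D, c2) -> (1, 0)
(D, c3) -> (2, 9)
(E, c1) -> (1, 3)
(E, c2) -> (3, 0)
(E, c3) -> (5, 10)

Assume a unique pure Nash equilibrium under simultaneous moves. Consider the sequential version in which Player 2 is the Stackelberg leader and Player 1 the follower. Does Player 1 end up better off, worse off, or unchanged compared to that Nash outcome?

unchanged

Work backward from Player 1's decision.
- c1 → Player 1 plays A (best of 10, 8, 3, 1, 1); Player 2 gets 2.
- c2 → Player 1 plays B (best of 1, 4, 0, 1, 3); Player 2 gets 2.
- c3 → Player 1 plays A (best of 11, 9, 6, 2, 5); Player 2 gets 12.
Among 2, 2, 12, the best is 12 at c3. Subgame-perfect outcome: (A, c3) with payoffs (11, 12).
For the simultaneous game, intersect best replies.
Player 1's best replies: c1→A; c2→B; c3→A.
Player 2's best replies: A→c3; B→c3; C→c2; D→c3; E→c3.
The unique mutual best reply is (A, c3), giving (11, 12).
Player 1 earns 11 sequentially versus 11 at the Nash outcome: unchanged.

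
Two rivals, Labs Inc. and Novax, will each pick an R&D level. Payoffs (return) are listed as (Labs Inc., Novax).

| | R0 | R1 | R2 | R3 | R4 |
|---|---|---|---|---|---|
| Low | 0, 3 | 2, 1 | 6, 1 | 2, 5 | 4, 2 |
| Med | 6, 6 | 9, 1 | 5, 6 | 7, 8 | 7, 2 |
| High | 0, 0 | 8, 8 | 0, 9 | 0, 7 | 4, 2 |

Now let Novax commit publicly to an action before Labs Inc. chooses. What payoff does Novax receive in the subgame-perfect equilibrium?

Backward induction with Novax moving first.
- R0: Labs Inc. compares 0, 6, 0 and picks Med; Novax would get 6.
- R1: Labs Inc. compares 2, 9, 8 and picks Med; Novax would get 1.
- R2: Labs Inc. compares 6, 5, 0 and picks Low; Novax would get 1.
- R3: Labs Inc. compares 2, 7, 0 and picks Med; Novax would get 8.
- R4: Labs Inc. compares 4, 7, 4 and picks Med; Novax would get 2.
Novax's induced payoffs are 6, 1, 1, 8, 2, so Novax commits to R3. Subgame-perfect outcome: (Med, R3) with payoffs (7, 8).

8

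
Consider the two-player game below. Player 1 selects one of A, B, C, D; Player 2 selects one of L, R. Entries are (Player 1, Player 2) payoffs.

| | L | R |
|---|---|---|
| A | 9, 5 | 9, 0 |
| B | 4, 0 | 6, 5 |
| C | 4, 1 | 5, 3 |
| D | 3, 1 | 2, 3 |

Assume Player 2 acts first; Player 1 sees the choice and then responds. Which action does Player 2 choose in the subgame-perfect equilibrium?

Player 1 best-responds to each possible Player 2 move:
- L → Player 1 plays A (best of 9, 4, 4, 3); Player 2 gets 5.
- R → Player 1 plays A (best of 9, 6, 5, 2); Player 2 gets 0.
Among 5, 0, the best is 5 at L. Subgame-perfect outcome: (A, L) with payoffs (9, 5).

L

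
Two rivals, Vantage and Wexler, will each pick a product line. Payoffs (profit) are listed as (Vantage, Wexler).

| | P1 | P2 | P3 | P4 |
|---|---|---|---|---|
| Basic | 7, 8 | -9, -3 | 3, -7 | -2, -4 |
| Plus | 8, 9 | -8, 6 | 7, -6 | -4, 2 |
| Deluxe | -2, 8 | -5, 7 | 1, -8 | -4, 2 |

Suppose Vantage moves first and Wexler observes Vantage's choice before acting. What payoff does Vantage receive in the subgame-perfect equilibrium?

8

Backward induction with Vantage moving first.
- Basic: BR = P1, leader payoff 7.
- Plus: BR = P1, leader payoff 8.
- Deluxe: BR = P1, leader payoff -2.
Vantage's induced payoffs are 7, 8, -2, so Vantage commits to Plus. Subgame-perfect outcome: (Plus, P1) with payoffs (8, 9).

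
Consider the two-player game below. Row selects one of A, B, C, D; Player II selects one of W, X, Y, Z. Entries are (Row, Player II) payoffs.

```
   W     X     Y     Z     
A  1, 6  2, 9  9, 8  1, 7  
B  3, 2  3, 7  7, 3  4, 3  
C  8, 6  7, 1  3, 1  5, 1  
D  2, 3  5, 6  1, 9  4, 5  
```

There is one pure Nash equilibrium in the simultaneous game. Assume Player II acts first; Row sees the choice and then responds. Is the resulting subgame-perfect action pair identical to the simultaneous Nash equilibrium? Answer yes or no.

no

Backward induction with Player II moving first.
- W → Row plays C (best of 1, 3, 8, 2); Player II gets 6.
- X → Row plays C (best of 2, 3, 7, 5); Player II gets 1.
- Y → Row plays A (best of 9, 7, 3, 1); Player II gets 8.
- Z → Row plays C (best of 1, 4, 5, 4); Player II gets 1.
Among 6, 1, 8, 1, the best is 8 at Y. Subgame-perfect outcome: (A, Y) with payoffs (9, 8).
For the simultaneous game, intersect best replies.
Row's best replies: W→C; X→C; Y→A; Z→C.
Player II's best replies: A→X; B→X; C→W; D→Y.
The unique mutual best reply is (C, W), giving (8, 6).
Sequential outcome (A, Y) differs from the Nash profile (C, W).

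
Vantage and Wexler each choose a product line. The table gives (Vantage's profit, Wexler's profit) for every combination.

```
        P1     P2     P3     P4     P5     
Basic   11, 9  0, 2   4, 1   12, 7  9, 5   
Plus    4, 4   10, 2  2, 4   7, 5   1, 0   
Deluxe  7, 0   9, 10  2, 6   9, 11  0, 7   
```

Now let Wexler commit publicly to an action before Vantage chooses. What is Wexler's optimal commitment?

P1

Backward induction with Wexler moving first.
- P1 → Vantage plays Basic (best of 11, 4, 7); Wexler gets 9.
- P2 → Vantage plays Plus (best of 0, 10, 9); Wexler gets 2.
- P3 → Vantage plays Basic (best of 4, 2, 2); Wexler gets 1.
- P4 → Vantage plays Basic (best of 12, 7, 9); Wexler gets 7.
- P5 → Vantage plays Basic (best of 9, 1, 0); Wexler gets 5.
Maximizing over 9, 2, 1, 7, 5, Wexler chooses P1. Subgame-perfect outcome: (Basic, P1) with payoffs (11, 9).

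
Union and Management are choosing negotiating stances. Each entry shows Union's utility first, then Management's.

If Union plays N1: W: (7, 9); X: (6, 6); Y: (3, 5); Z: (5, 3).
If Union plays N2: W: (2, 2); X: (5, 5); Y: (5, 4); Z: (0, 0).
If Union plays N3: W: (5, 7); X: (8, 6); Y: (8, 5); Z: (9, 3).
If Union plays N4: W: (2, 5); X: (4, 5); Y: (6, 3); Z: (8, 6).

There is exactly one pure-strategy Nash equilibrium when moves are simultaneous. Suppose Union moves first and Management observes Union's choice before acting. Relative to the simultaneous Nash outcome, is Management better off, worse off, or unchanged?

worse off

Management best-responds to each possible Union move:
- N1: BR = W, leader payoff 7.
- N2: BR = X, leader payoff 5.
- N3: BR = W, leader payoff 5.
- N4: BR = Z, leader payoff 8.
Among 7, 5, 5, 8, the best is 8 at N4. Subgame-perfect outcome: (N4, Z) with payoffs (8, 6).
Under simultaneous play:
Union's best replies: W→N1; X→N3; Y→N3; Z→N3.
Management's best replies: N1→W; N2→X; N3→W; N4→Z.
Only (N1, W) has each player best-responding; Nash payoffs (7, 9).
Management earns 6 sequentially versus 9 at the Nash outcome: worse off.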